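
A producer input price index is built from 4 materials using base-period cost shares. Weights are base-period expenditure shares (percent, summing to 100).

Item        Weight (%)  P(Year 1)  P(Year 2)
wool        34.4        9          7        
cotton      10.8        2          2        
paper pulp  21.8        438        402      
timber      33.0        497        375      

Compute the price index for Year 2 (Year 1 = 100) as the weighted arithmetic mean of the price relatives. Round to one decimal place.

wool: 34.4 × (7/9) = 34.4 × 0.777778 = 26.7556
cotton: 10.8 × (2/2) = 10.8 × 1.000000 = 10.8000
paper pulp: 21.8 × (402/438) = 21.8 × 0.917808 = 20.0082
timber: 33.0 × (375/497) = 33.0 × 0.754527 = 24.8994
Index = Σ wᵢ·(p₁ᵢ/p₀ᵢ) = 26.7556 + 10.8000 + 20.0082 + 24.8994 = 82.4632

82.5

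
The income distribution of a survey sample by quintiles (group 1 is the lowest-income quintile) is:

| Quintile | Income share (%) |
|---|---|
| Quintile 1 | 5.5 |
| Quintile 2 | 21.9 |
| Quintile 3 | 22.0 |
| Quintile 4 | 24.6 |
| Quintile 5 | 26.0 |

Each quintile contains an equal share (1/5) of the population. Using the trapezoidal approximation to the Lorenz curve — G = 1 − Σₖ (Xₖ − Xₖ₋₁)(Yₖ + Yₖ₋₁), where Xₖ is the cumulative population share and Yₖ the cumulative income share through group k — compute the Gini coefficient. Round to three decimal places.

Cumulative income shares Yₖ: 0.0550, 0.2740, 0.4940, 0.7400, 1.0000
Σ (Xₖ−Xₖ₋₁)(Yₖ+Yₖ₋₁) = (1/5)(0.0550+0.0000) + (1/5)(0.2740+0.0550) + (1/5)(0.4940+0.2740) + (1/5)(0.7400+0.4940) + (1/5)(1.0000+0.7400)
  = 0.0110 + 0.0658 + 0.1536 + 0.2468 + 0.3480 = 0.8252
G = 1 − 0.8252 = 0.1748

0.175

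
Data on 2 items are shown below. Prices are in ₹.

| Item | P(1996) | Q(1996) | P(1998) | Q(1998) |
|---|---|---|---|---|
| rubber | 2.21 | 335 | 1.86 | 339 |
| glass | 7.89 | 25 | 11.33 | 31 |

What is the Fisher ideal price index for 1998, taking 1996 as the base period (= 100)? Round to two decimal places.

97.72

Laspeyres component (base-period weights):
ΣP(1998)Q(1996) = 1.86×335 + 11.33×25 = 623.1 + 283.25 = 906.35
ΣP(1996)Q(1996) = 2.21×335 + 7.89×25 = 740.35 + 197.25 = 937.6
L = 906.35 / 937.6 × 100 = 96.6670
Paasche component (current-period weights):
ΣP(1998)Q(1998) = 1.86×339 + 11.33×31 = 630.54 + 351.23 = 981.77
ΣP(1996)Q(1998) = 2.21×339 + 7.89×31 = 749.19 + 244.59 = 993.78
P = 981.77 / 993.78 × 100 = 98.7915
Fisher = √(L × P) = √(96.6670 × 98.7915) = 97.7235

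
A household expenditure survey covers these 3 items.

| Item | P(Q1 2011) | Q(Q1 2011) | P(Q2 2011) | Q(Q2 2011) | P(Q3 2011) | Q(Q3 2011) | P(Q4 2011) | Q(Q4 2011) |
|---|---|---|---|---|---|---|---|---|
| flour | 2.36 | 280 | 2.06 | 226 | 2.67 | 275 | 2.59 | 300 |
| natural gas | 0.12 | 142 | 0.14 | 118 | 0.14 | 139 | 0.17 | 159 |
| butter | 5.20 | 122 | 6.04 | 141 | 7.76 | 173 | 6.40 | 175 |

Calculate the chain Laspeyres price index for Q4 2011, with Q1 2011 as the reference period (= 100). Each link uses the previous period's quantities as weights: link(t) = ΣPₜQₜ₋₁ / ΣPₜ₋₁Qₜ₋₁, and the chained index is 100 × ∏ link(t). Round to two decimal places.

Link Q1 2011→Q2 2011:
ΣP(Q2 2011)Q(Q1 2011) = 2.06×280 + 0.14×142 + 6.04×122 = 576.8 + 19.88 + 736.88 = 1333.56
ΣP(Q1 2011)Q(Q1 2011) = 2.36×280 + 0.12×142 + 5.20×122 = 660.8 + 17.04 + 634.4 = 1312.24
link = 1333.56/1312.24 = 1.016247
Link Q2 2011→Q3 2011:
ΣP(Q3 2011)Q(Q2 2011) = 2.67×226 + 0.14×118 + 7.76×141 = 603.42 + 16.52 + 1094.16 = 1714.1
ΣP(Q2 2011)Q(Q2 2011) = 2.06×226 + 0.14×118 + 6.04×141 = 465.56 + 16.52 + 851.64 = 1333.72
link = 1714.1/1333.72 = 1.285202
Link Q3 2011→Q4 2011:
ΣP(Q4 2011)Q(Q3 2011) = 2.59×275 + 0.17×139 + 6.40×173 = 712.25 + 23.63 + 1107.2 = 1843.08
ΣP(Q3 2011)Q(Q3 2011) = 2.67×275 + 0.14×139 + 7.76×173 = 734.25 + 19.46 + 1342.48 = 2096.19
link = 1843.08/2096.19 = 0.879252
Chained index = 100 × 1.016247 × 1.285202 × 0.879252 = 114.8377

114.84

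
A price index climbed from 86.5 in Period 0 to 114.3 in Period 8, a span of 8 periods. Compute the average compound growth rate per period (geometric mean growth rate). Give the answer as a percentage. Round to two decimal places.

Growth factor = (114.3/86.5)^(1/8) = (1.321387)^(1/8) = 1.035449
Growth rate = 1.035449 − 1 = 0.035449 = 3.5449%

3.54%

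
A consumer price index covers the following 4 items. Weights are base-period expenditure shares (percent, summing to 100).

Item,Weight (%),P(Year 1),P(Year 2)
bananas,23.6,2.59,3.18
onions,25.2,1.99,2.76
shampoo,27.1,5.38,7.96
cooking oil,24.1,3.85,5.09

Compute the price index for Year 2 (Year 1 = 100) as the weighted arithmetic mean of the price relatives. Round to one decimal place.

135.9

bananas: 23.6 × (3.18/2.59) = 23.6 × 1.227799 = 28.9761
onions: 25.2 × (2.76/1.99) = 25.2 × 1.386935 = 34.9508
shampoo: 27.1 × (7.96/5.38) = 27.1 × 1.479554 = 40.0959
cooking oil: 24.1 × (5.09/3.85) = 24.1 × 1.322078 = 31.8621
Index = Σ wᵢ·(p₁ᵢ/p₀ᵢ) = 28.9761 + 34.9508 + 40.0959 + 31.8621 = 135.8848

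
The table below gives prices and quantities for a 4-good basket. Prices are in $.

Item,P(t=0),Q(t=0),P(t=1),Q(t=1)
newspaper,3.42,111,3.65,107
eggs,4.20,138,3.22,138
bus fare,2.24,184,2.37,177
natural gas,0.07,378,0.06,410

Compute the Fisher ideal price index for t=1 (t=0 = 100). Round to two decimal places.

Laspeyres component (base-period weights):
ΣP(t=1)Q(t=0) = 3.65×111 + 3.22×138 + 2.37×184 + 0.06×378 = 405.15 + 444.36 + 436.08 + 22.68 = 1308.27
ΣP(t=0)Q(t=0) = 3.42×111 + 4.20×138 + 2.24×184 + 0.07×378 = 379.62 + 579.6 + 412.16 + 26.46 = 1397.84
L = 1308.27 / 1397.84 × 100 = 93.5923
Paasche component (current-period weights):
ΣP(t=1)Q(t=1) = 3.65×107 + 3.22×138 + 2.37×177 + 0.06×410 = 390.55 + 444.36 + 419.49 + 24.6 = 1279
ΣP(t=0)Q(t=1) = 3.42×107 + 4.20×138 + 2.24×177 + 0.07×410 = 365.94 + 579.6 + 396.48 + 28.7 = 1370.72
P = 1279 / 1370.72 × 100 = 93.3086
Fisher = √(L × P) = √(93.5923 × 93.3086) = 93.4503

93.45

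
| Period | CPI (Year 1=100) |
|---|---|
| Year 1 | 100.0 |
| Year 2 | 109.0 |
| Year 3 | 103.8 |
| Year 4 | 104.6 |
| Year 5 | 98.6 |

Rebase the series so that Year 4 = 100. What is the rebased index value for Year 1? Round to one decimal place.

Rebased(Year 1) = 100.0 / 104.6 × 100 = 95.6023

95.6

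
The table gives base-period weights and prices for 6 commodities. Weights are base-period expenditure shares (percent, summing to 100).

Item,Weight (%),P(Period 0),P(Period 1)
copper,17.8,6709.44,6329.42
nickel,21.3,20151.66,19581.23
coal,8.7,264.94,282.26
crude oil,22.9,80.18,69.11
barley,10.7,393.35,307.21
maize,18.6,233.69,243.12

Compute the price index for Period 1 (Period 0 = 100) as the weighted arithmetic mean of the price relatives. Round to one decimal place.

copper: 17.8 × (6329.42/6709.44) = 17.8 × 0.943360 = 16.7918
nickel: 21.3 × (19581.23/20151.66) = 21.3 × 0.971693 = 20.6971
coal: 8.7 × (282.26/264.94) = 8.7 × 1.065373 = 9.2687
crude oil: 22.9 × (69.11/80.18) = 22.9 × 0.861936 = 19.7383
barley: 10.7 × (307.21/393.35) = 10.7 × 0.781009 = 8.3568
maize: 18.6 × (243.12/233.69) = 18.6 × 1.040353 = 19.3506
Index = Σ wᵢ·(p₁ᵢ/p₀ᵢ) = 16.7918 + 20.6971 + 9.2687 + 19.7383 + 8.3568 + 19.3506 = 94.2033

94.2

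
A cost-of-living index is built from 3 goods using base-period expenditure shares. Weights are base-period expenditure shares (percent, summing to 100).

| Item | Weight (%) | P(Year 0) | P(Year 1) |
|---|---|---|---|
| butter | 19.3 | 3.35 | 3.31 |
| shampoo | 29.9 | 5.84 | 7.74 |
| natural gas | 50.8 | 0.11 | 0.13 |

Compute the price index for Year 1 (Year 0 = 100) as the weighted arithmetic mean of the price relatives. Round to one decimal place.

118.7

butter: 19.3 × (3.31/3.35) = 19.3 × 0.988060 = 19.0696
shampoo: 29.9 × (7.74/5.84) = 29.9 × 1.325342 = 39.6277
natural gas: 50.8 × (0.13/0.11) = 50.8 × 1.181818 = 60.0364
Index = Σ wᵢ·(p₁ᵢ/p₀ᵢ) = 19.0696 + 39.6277 + 60.0364 = 118.7337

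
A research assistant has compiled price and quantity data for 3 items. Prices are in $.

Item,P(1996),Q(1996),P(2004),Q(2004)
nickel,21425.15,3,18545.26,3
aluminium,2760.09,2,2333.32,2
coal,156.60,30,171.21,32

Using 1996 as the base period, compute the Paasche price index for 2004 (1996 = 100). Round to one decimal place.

Paasche price index uses current-period quantities as weights.
ΣP(2004)·Q(2004) = 18545.26×3 + 2333.32×2 + 171.21×32 = 55635.78 + 4666.64 + 5478.72 = 65781.14
ΣP(1996)·Q(2004) = 21425.15×3 + 2760.09×2 + 156.60×32 = 64275.45 + 5520.18 + 5011.2 = 74806.83
Index = 65781.14 / 74806.83 × 100 = 87.9347

87.9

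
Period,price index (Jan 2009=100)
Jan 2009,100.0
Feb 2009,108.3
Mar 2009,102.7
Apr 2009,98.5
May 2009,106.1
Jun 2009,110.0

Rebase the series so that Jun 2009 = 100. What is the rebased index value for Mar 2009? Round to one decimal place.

Rebased(Mar 2009) = 102.7 / 110.0 × 100 = 93.3636

93.4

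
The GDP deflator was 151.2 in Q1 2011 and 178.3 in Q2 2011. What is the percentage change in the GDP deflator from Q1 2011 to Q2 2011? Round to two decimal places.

Change = (178.3 − 151.2) / 151.2 × 100
       = 27.1 / 151.2 × 100 = 17.9233%

17.92%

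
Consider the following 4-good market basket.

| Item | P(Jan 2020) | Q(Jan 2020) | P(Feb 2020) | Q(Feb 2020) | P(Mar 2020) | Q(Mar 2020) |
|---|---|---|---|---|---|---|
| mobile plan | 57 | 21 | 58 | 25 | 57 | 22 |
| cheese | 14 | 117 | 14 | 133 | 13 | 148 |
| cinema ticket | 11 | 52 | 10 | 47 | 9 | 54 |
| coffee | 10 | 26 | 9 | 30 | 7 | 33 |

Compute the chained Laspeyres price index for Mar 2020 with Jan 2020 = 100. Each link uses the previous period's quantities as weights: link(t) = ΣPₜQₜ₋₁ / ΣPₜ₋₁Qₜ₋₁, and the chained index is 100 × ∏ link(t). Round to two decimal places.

Link Jan 2020→Feb 2020:
ΣP(Feb 2020)Q(Jan 2020) = 58×21 + 14×117 + 10×52 + 9×26 = 1218 + 1638 + 520 + 234 = 3610
ΣP(Jan 2020)Q(Jan 2020) = 57×21 + 14×117 + 11×52 + 10×26 = 1197 + 1638 + 572 + 260 = 3667
link = 3610/3667 = 0.984456
Link Feb 2020→Mar 2020:
ΣP(Mar 2020)Q(Feb 2020) = 57×25 + 13×133 + 9×47 + 7×30 = 1425 + 1729 + 423 + 210 = 3787
ΣP(Feb 2020)Q(Feb 2020) = 58×25 + 14×133 + 10×47 + 9×30 = 1450 + 1862 + 470 + 270 = 4052
link = 3787/4052 = 0.934600
Chained index = 100 × 0.984456 × 0.934600 = 92.0073

92.01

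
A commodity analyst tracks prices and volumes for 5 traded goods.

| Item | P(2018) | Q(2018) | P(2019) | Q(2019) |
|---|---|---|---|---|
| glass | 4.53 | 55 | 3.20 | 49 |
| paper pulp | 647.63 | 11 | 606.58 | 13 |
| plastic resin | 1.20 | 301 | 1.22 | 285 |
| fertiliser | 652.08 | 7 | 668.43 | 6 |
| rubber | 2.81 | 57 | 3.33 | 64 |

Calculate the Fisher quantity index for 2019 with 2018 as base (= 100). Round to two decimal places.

Laspeyres component (base-period weights):
ΣP(2018)Q(2019) = 4.53×49 + 647.63×13 + 1.20×285 + 652.08×6 + 2.81×64 = 221.97 + 8419.19 + 342 + 3912.48 + 179.84 = 13075.48
ΣP(2018)Q(2018) = 4.53×55 + 647.63×11 + 1.20×301 + 652.08×7 + 2.81×57 = 249.15 + 7123.93 + 361.2 + 4564.56 + 160.17 = 12459.01
L = 13075.48 / 12459.01 × 100 = 104.9480
Paasche component (current-period weights):
ΣP(2019)Q(2019) = 3.20×49 + 606.58×13 + 1.22×285 + 668.43×6 + 3.33×64 = 156.8 + 7885.54 + 347.7 + 4010.58 + 213.12 = 12613.74
ΣP(2019)Q(2018) = 3.20×55 + 606.58×11 + 1.22×301 + 668.43×7 + 3.33×57 = 176 + 6672.38 + 367.22 + 4679.01 + 189.81 = 12084.42
P = 12613.74 / 12084.42 × 100 = 104.3802
Fisher = √(L × P) = √(104.9480 × 104.3802) = 104.6637

104.66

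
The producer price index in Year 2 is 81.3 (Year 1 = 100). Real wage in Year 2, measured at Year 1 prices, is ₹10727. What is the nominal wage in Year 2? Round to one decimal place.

Nominal = Real × (Index/100) = 10727 × (81.3/100)
        = 10727 × 0.813 = 8721.0510

8721.1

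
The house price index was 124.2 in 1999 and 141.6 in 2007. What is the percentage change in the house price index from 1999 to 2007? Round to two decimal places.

14.01%

Change = (141.6 − 124.2) / 124.2 × 100
       = 17.4 / 124.2 × 100 = 14.0097%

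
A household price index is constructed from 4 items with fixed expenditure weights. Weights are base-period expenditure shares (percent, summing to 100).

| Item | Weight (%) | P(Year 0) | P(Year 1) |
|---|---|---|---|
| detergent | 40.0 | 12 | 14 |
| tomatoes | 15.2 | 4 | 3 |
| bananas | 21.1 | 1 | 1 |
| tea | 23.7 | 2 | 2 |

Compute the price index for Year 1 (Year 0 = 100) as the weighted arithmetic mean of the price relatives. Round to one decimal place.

102.9

detergent: 40.0 × (14/12) = 40.0 × 1.166667 = 46.6667
tomatoes: 15.2 × (3/4) = 15.2 × 0.750000 = 11.4000
bananas: 21.1 × (1/1) = 21.1 × 1.000000 = 21.1000
tea: 23.7 × (2/2) = 23.7 × 1.000000 = 23.7000
Index = Σ wᵢ·(p₁ᵢ/p₀ᵢ) = 46.6667 + 11.4000 + 21.1000 + 23.7000 = 102.8667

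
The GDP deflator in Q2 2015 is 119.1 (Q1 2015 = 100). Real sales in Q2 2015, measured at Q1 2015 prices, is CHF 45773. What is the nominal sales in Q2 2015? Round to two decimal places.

Nominal = Real × (Index/100) = 45773 × (119.1/100)
        = 45773 × 1.191 = 54515.6430

54515.64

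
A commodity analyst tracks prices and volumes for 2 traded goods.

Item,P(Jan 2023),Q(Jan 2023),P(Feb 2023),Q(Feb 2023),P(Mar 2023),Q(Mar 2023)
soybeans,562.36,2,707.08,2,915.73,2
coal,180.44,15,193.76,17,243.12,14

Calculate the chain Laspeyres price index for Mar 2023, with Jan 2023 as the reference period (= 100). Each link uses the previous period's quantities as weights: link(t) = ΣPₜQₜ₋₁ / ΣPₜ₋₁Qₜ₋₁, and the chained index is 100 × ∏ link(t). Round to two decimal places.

Link Jan 2023→Feb 2023:
ΣP(Feb 2023)Q(Jan 2023) = 707.08×2 + 193.76×15 = 1414.16 + 2906.4 = 4320.56
ΣP(Jan 2023)Q(Jan 2023) = 562.36×2 + 180.44×15 = 1124.72 + 2706.6 = 3831.32
link = 4320.56/3831.32 = 1.127695
Link Feb 2023→Mar 2023:
ΣP(Mar 2023)Q(Feb 2023) = 915.73×2 + 243.12×17 = 1831.46 + 4133.04 = 5964.5
ΣP(Feb 2023)Q(Feb 2023) = 707.08×2 + 193.76×17 = 1414.16 + 3293.92 = 4708.08
link = 5964.5/4708.08 = 1.266865
Chained index = 100 × 1.127695 × 1.266865 = 142.8637

142.86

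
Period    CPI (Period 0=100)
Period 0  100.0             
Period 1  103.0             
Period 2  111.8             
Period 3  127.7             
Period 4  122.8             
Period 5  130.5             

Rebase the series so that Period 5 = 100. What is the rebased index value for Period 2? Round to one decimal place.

Rebased(Period 2) = 111.8 / 130.5 × 100 = 85.6705

85.7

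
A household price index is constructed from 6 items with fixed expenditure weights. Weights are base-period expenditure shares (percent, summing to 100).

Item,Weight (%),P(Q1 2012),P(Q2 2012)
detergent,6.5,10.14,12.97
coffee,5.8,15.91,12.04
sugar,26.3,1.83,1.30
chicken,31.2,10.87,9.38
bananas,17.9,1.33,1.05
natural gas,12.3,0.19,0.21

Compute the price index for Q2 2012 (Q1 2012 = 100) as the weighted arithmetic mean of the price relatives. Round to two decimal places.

86.04

detergent: 6.5 × (12.97/10.14) = 6.5 × 1.279093 = 8.3141
coffee: 5.8 × (12.04/15.91) = 5.8 × 0.756757 = 4.3892
sugar: 26.3 × (1.30/1.83) = 26.3 × 0.710383 = 18.6831
chicken: 31.2 × (9.38/10.87) = 31.2 × 0.862925 = 26.9233
bananas: 17.9 × (1.05/1.33) = 17.9 × 0.789474 = 14.1316
natural gas: 12.3 × (0.21/0.19) = 12.3 × 1.105263 = 13.5947
Index = Σ wᵢ·(p₁ᵢ/p₀ᵢ) = 8.3141 + 4.3892 + 18.6831 + 26.9233 + 14.1316 + 13.5947 = 86.0359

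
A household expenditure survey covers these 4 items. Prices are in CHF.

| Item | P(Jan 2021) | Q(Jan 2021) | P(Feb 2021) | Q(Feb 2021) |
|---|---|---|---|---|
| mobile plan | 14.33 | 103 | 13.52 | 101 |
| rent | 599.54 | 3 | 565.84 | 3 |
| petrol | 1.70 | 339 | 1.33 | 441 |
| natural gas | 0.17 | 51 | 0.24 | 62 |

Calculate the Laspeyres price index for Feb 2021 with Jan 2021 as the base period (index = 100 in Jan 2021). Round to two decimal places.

Laspeyres price index uses base-period quantities as weights.
ΣP(Feb 2021)·Q(Jan 2021) = 13.52×103 + 565.84×3 + 1.33×339 + 0.24×51 = 1392.56 + 1697.52 + 450.87 + 12.24 = 3553.19
ΣP(Jan 2021)·Q(Jan 2021) = 14.33×103 + 599.54×3 + 1.70×339 + 0.17×51 = 1475.99 + 1798.62 + 576.3 + 8.67 = 3859.58
Index = 3553.19 / 3859.58 × 100 = 92.0616

92.06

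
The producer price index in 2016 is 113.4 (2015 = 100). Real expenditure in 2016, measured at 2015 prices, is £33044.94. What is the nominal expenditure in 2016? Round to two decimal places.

Nominal = Real × (Index/100) = 33044.94 × (113.4/100)
        = 33044.94 × 1.134 = 37472.9620

37472.96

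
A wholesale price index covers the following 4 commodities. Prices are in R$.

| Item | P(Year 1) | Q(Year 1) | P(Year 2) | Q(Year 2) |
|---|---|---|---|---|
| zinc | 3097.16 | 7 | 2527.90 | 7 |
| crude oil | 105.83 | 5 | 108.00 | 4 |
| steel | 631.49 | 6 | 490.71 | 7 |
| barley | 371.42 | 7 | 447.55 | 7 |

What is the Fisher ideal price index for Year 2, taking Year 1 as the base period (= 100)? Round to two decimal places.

84.90

Laspeyres component (base-period weights):
ΣP(Year 2)Q(Year 1) = 2527.90×7 + 108.00×5 + 490.71×6 + 447.55×7 = 17695.3 + 540 + 2944.26 + 3132.85 = 24312.41
ΣP(Year 1)Q(Year 1) = 3097.16×7 + 105.83×5 + 631.49×6 + 371.42×7 = 21680.12 + 529.15 + 3788.94 + 2599.94 = 28598.15
L = 24312.41 / 28598.15 × 100 = 85.0139
Paasche component (current-period weights):
ΣP(Year 2)Q(Year 2) = 2527.90×7 + 108.00×4 + 490.71×7 + 447.55×7 = 17695.3 + 432 + 3434.97 + 3132.85 = 24695.12
ΣP(Year 1)Q(Year 2) = 3097.16×7 + 105.83×4 + 631.49×7 + 371.42×7 = 21680.12 + 423.32 + 4420.43 + 2599.94 = 29123.81
P = 24695.12 / 29123.81 × 100 = 84.7936
Fisher = √(L × P) = √(85.0139 × 84.7936) = 84.9037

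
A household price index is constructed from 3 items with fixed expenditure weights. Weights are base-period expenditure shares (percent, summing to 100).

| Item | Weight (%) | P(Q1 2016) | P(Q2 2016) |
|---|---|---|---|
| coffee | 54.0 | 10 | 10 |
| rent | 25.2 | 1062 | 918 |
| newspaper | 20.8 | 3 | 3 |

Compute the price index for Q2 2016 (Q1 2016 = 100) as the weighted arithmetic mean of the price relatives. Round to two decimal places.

96.58

coffee: 54.0 × (10/10) = 54.0 × 1.000000 = 54.0000
rent: 25.2 × (918/1062) = 25.2 × 0.864407 = 21.7831
newspaper: 20.8 × (3/3) = 20.8 × 1.000000 = 20.8000
Index = Σ wᵢ·(p₁ᵢ/p₀ᵢ) = 54.0000 + 21.7831 + 20.8000 = 96.5831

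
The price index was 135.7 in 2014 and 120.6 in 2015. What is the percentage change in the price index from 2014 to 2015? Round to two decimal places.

Change = (120.6 − 135.7) / 135.7 × 100
       = -15.1 / 135.7 × 100 = -11.1275%

-11.13%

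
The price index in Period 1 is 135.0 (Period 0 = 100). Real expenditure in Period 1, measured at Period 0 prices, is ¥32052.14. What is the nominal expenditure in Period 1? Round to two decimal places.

Nominal = Real × (Index/100) = 32052.14 × (135.0/100)
        = 32052.14 × 1.350 = 43270.3890

43270.39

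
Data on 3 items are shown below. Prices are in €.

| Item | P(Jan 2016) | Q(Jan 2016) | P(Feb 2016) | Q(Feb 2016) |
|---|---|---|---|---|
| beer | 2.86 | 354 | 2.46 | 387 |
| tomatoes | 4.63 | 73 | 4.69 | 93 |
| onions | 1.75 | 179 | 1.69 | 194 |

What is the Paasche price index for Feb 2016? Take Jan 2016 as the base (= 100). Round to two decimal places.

Paasche price index uses current-period quantities as weights.
ΣP(Feb 2016)·Q(Feb 2016) = 2.46×387 + 4.69×93 + 1.69×194 = 952.02 + 436.17 + 327.86 = 1716.05
ΣP(Jan 2016)·Q(Feb 2016) = 2.86×387 + 4.63×93 + 1.75×194 = 1106.82 + 430.59 + 339.5 = 1876.91
Index = 1716.05 / 1876.91 × 100 = 91.4295

91.43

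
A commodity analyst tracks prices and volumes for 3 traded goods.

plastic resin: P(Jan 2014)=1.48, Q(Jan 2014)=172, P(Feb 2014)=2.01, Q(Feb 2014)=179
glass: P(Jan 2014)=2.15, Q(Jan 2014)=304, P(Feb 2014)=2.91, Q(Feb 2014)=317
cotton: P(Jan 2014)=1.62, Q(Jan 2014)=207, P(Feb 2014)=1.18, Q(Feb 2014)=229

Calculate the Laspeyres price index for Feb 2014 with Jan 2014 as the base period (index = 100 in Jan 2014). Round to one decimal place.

118.6

Laspeyres price index uses base-period quantities as weights.
ΣP(Feb 2014)·Q(Jan 2014) = 2.01×172 + 2.91×304 + 1.18×207 = 345.72 + 884.64 + 244.26 = 1474.62
ΣP(Jan 2014)·Q(Jan 2014) = 1.48×172 + 2.15×304 + 1.62×207 = 254.56 + 653.6 + 335.34 = 1243.5
Index = 1474.62 / 1243.5 × 100 = 118.5862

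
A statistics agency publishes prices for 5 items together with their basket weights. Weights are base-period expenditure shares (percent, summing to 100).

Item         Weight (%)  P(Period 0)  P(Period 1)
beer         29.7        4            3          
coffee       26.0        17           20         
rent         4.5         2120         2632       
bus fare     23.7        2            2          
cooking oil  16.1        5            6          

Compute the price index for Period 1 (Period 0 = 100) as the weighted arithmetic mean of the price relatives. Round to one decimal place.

101.5

beer: 29.7 × (3/4) = 29.7 × 0.750000 = 22.2750
coffee: 26.0 × (20/17) = 26.0 × 1.176471 = 30.5882
rent: 4.5 × (2632/2120) = 4.5 × 1.241509 = 5.5868
bus fare: 23.7 × (2/2) = 23.7 × 1.000000 = 23.7000
cooking oil: 16.1 × (6/5) = 16.1 × 1.200000 = 19.3200
Index = Σ wᵢ·(p₁ᵢ/p₀ᵢ) = 22.2750 + 30.5882 + 5.5868 + 23.7000 + 19.3200 = 101.4700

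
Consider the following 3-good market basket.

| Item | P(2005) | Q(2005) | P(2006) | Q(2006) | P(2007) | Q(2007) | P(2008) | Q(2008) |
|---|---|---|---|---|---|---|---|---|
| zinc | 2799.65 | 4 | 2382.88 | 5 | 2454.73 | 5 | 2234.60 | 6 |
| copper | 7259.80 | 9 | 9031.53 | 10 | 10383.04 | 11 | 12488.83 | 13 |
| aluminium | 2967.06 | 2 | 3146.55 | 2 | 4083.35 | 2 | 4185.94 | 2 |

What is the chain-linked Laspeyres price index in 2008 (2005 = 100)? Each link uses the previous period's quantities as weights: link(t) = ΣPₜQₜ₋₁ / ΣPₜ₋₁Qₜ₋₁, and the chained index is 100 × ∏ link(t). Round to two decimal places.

157.13

Link 2005→2006:
ΣP(2006)Q(2005) = 2382.88×4 + 9031.53×9 + 3146.55×2 = 9531.52 + 81283.77 + 6293.1 = 97108.39
ΣP(2005)Q(2005) = 2799.65×4 + 7259.80×9 + 2967.06×2 = 11198.6 + 65338.2 + 5934.12 = 82470.92
link = 97108.39/82470.92 = 1.177486
Link 2006→2007:
ΣP(2007)Q(2006) = 2454.73×5 + 10383.04×10 + 4083.35×2 = 12273.65 + 103830.4 + 8166.7 = 124270.75
ΣP(2006)Q(2006) = 2382.88×5 + 9031.53×10 + 3146.55×2 = 11914.4 + 90315.3 + 6293.1 = 108522.8
link = 124270.75/108522.8 = 1.145112
Link 2007→2008:
ΣP(2008)Q(2007) = 2234.60×5 + 12488.83×11 + 4185.94×2 = 11173 + 137377.13 + 8371.88 = 156922.01
ΣP(2007)Q(2007) = 2454.73×5 + 10383.04×11 + 4083.35×2 = 12273.65 + 114213.44 + 8166.7 = 134653.79
link = 156922.01/134653.79 = 1.165374
Chained index = 100 × 1.177486 × 1.145112 × 1.165374 = 157.1336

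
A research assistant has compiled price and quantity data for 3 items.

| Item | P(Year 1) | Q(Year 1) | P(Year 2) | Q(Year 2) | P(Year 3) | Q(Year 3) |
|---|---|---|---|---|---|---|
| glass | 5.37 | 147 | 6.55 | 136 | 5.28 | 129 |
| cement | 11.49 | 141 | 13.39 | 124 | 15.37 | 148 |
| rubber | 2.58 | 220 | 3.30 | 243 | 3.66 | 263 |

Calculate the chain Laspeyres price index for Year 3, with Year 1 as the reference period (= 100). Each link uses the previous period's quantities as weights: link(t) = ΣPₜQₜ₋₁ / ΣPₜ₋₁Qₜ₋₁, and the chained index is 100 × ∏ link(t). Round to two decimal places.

Link Year 1→Year 2:
ΣP(Year 2)Q(Year 1) = 6.55×147 + 13.39×141 + 3.30×220 = 962.85 + 1887.99 + 726 = 3576.84
ΣP(Year 1)Q(Year 1) = 5.37×147 + 11.49×141 + 2.58×220 = 789.39 + 1620.09 + 567.6 = 2977.08
link = 3576.84/2977.08 = 1.201459
Link Year 2→Year 3:
ΣP(Year 3)Q(Year 2) = 5.28×136 + 15.37×124 + 3.66×243 = 718.08 + 1905.88 + 889.38 = 3513.34
ΣP(Year 2)Q(Year 2) = 6.55×136 + 13.39×124 + 3.30×243 = 890.8 + 1660.36 + 801.9 = 3353.06
link = 3513.34/3353.06 = 1.047801
Chained index = 100 × 1.201459 × 1.047801 = 125.8890

125.89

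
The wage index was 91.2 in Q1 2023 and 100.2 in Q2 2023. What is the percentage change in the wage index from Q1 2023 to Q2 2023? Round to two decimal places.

9.87%

Change = (100.2 − 91.2) / 91.2 × 100
       = 9.0 / 91.2 × 100 = 9.8684%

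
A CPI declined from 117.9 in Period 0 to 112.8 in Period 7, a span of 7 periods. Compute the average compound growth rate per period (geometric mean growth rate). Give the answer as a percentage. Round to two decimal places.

-0.63%

Growth factor = (112.8/117.9)^(1/7) = (0.956743)^(1/7) = 0.993703
Growth rate = 0.993703 − 1 = -0.006297 = -0.6297%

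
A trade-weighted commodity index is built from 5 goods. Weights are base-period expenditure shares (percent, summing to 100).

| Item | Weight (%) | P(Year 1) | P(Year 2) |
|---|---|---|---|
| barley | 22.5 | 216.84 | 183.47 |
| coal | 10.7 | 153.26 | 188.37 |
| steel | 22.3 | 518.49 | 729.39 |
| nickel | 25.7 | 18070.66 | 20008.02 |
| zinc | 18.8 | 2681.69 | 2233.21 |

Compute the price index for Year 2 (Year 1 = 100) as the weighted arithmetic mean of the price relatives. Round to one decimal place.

barley: 22.5 × (183.47/216.84) = 22.5 × 0.846108 = 19.0374
coal: 10.7 × (188.37/153.26) = 10.7 × 1.229088 = 13.1512
steel: 22.3 × (729.39/518.49) = 22.3 × 1.406758 = 31.3707
nickel: 25.7 × (20008.02/18070.66) = 25.7 × 1.107210 = 28.4553
zinc: 18.8 × (2233.21/2681.69) = 18.8 × 0.832762 = 15.6559
Index = Σ wᵢ·(p₁ᵢ/p₀ᵢ) = 19.0374 + 13.1512 + 31.3707 + 28.4553 + 15.6559 = 107.6706

107.7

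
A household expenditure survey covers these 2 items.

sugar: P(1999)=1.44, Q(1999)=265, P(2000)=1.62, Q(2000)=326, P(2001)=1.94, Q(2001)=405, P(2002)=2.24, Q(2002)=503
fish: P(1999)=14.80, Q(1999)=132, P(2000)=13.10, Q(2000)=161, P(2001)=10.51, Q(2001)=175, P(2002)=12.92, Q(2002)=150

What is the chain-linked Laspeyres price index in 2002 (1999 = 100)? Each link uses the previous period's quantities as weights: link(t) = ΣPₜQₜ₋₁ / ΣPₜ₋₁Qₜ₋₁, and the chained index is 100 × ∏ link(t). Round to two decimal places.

Link 1999→2000:
ΣP(2000)Q(1999) = 1.62×265 + 13.10×132 = 429.3 + 1729.2 = 2158.5
ΣP(1999)Q(1999) = 1.44×265 + 14.80×132 = 381.6 + 1953.6 = 2335.2
link = 2158.5/2335.2 = 0.924332
Link 2000→2001:
ΣP(2001)Q(2000) = 1.94×326 + 10.51×161 = 632.44 + 1692.11 = 2324.55
ΣP(2000)Q(2000) = 1.62×326 + 13.10×161 = 528.12 + 2109.1 = 2637.22
link = 2324.55/2637.22 = 0.881440
Link 2001→2002:
ΣP(2002)Q(2001) = 2.24×405 + 12.92×175 = 907.2 + 2261 = 3168.2
ΣP(2001)Q(2001) = 1.94×405 + 10.51×175 = 785.7 + 1839.25 = 2624.95
link = 3168.2/2624.95 = 1.206956
Chained index = 100 × 0.924332 × 0.881440 × 1.206956 = 98.3359

98.34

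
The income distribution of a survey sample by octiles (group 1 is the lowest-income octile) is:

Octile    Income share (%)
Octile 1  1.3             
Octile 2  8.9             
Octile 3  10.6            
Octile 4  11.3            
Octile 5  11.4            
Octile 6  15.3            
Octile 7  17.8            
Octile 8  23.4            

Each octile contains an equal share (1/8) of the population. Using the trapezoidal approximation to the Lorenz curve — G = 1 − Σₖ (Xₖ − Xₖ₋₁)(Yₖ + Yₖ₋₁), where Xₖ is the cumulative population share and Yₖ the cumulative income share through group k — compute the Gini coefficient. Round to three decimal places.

Cumulative income shares Yₖ: 0.0130, 0.1020, 0.2080, 0.3210, 0.4350, 0.5880, 0.7660, 1.0000
Σ (Xₖ−Xₖ₋₁)(Yₖ+Yₖ₋₁) = (1/8)(0.0130+0.0000) + (1/8)(0.1020+0.0130) + (1/8)(0.2080+0.1020) + (1/8)(0.3210+0.2080) + (1/8)(0.4350+0.3210) + (1/8)(0.5880+0.4350) + (1/8)(0.7660+0.5880) + (1/8)(1.0000+0.7660)
  = 0.0016 + 0.0144 + 0.0388 + 0.0661 + 0.0945 + 0.1279 + 0.1693 + 0.2208 = 0.7333
G = 1 − 0.7333 = 0.2667

0.267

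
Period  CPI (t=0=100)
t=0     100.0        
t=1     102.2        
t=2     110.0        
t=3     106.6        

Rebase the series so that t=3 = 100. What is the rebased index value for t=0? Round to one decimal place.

93.8

Rebased(t=0) = 100.0 / 106.6 × 100 = 93.8086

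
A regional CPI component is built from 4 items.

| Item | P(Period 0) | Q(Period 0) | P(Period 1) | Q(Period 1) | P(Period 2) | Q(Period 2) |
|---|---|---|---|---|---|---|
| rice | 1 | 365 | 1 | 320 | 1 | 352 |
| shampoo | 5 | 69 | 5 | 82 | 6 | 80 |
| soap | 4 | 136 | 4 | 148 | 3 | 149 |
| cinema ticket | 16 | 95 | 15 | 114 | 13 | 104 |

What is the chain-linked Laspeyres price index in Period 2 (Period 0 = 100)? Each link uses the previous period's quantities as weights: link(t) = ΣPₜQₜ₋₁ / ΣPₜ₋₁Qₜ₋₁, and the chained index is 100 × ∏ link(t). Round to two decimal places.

Link Period 0→Period 1:
ΣP(Period 1)Q(Period 0) = 1×365 + 5×69 + 4×136 + 15×95 = 365 + 345 + 544 + 1425 = 2679
ΣP(Period 0)Q(Period 0) = 1×365 + 5×69 + 4×136 + 16×95 = 365 + 345 + 544 + 1520 = 2774
link = 2679/2774 = 0.965753
Link Period 1→Period 2:
ΣP(Period 2)Q(Period 1) = 1×320 + 6×82 + 3×148 + 13×114 = 320 + 492 + 444 + 1482 = 2738
ΣP(Period 1)Q(Period 1) = 1×320 + 5×82 + 4×148 + 15×114 = 320 + 410 + 592 + 1710 = 3032
link = 2738/3032 = 0.903034
Chained index = 100 × 0.965753 × 0.903034 = 87.2108

87.21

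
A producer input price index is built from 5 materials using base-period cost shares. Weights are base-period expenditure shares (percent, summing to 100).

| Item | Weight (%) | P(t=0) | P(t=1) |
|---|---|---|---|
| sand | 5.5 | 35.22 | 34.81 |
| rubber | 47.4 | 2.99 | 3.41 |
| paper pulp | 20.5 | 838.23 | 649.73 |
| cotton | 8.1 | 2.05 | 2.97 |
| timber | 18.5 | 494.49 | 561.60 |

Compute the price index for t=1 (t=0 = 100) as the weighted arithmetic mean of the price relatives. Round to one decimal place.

sand: 5.5 × (34.81/35.22) = 5.5 × 0.988359 = 5.4360
rubber: 47.4 × (3.41/2.99) = 47.4 × 1.140468 = 54.0582
paper pulp: 20.5 × (649.73/838.23) = 20.5 × 0.775121 = 15.8900
cotton: 8.1 × (2.97/2.05) = 8.1 × 1.448780 = 11.7351
timber: 18.5 × (561.60/494.49) = 18.5 × 1.135716 = 21.0107
Index = Σ wᵢ·(p₁ᵢ/p₀ᵢ) = 5.4360 + 54.0582 + 15.8900 + 11.7351 + 21.0107 = 108.1300

108.1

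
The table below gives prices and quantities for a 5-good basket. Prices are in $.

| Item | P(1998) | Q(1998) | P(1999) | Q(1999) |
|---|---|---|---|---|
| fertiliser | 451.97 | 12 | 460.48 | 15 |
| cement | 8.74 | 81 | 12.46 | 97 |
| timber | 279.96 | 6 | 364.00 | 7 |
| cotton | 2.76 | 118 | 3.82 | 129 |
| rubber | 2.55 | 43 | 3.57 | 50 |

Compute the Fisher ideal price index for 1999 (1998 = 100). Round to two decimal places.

112.81

Laspeyres component (base-period weights):
ΣP(1999)Q(1998) = 460.48×12 + 12.46×81 + 364.00×6 + 3.82×118 + 3.57×43 = 5525.76 + 1009.26 + 2184 + 450.76 + 153.51 = 9323.29
ΣP(1998)Q(1998) = 451.97×12 + 8.74×81 + 279.96×6 + 2.76×118 + 2.55×43 = 5423.64 + 707.94 + 1679.76 + 325.68 + 109.65 = 8246.67
L = 9323.29 / 8246.67 × 100 = 113.0552
Paasche component (current-period weights):
ΣP(1999)Q(1999) = 460.48×15 + 12.46×97 + 364.00×7 + 3.82×129 + 3.57×50 = 6907.2 + 1208.62 + 2548 + 492.78 + 178.5 = 11335.1
ΣP(1998)Q(1999) = 451.97×15 + 8.74×97 + 279.96×7 + 2.76×129 + 2.55×50 = 6779.55 + 847.78 + 1959.72 + 356.04 + 127.5 = 10070.59
P = 11335.1 / 10070.59 × 100 = 112.5565
Fisher = √(L × P) = √(113.0552 × 112.5565) = 112.8056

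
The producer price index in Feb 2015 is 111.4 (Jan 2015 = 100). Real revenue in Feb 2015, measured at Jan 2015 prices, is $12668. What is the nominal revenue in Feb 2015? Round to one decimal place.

14112.2

Nominal = Real × (Index/100) = 12668 × (111.4/100)
        = 12668 × 1.114 = 14112.1520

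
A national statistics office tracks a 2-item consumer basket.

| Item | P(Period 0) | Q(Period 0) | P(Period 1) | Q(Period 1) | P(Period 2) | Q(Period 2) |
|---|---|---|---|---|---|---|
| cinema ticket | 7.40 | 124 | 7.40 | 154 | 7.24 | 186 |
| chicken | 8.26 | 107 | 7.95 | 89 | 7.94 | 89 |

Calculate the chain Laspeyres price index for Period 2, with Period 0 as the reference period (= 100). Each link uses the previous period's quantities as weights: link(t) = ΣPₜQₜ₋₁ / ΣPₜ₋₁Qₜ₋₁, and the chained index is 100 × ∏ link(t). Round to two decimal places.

Link Period 0→Period 1:
ΣP(Period 1)Q(Period 0) = 7.40×124 + 7.95×107 = 917.6 + 850.65 = 1768.25
ΣP(Period 0)Q(Period 0) = 7.40×124 + 8.26×107 = 917.6 + 883.82 = 1801.42
link = 1768.25/1801.42 = 0.981587
Link Period 1→Period 2:
ΣP(Period 2)Q(Period 1) = 7.24×154 + 7.94×89 = 1114.96 + 706.66 = 1821.62
ΣP(Period 1)Q(Period 1) = 7.40×154 + 7.95×89 = 1139.6 + 707.55 = 1847.15
link = 1821.62/1847.15 = 0.986179
Chained index = 100 × 0.981587 × 0.986179 = 96.8020

96.80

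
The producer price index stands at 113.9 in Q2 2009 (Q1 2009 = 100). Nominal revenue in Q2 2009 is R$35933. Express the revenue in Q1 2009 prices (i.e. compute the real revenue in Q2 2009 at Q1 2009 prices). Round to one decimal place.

Real = Nominal ÷ (Index/100) = 35933 ÷ (113.9/100)
     = 35933 ÷ 1.139 = 31547.8490

31547.8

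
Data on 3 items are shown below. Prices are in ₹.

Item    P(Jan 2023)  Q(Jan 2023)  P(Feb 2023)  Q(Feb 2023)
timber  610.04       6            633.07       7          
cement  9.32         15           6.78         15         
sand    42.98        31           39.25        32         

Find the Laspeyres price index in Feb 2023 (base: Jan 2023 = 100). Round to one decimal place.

99.7

Laspeyres price index uses base-period quantities as weights.
ΣP(Feb 2023)·Q(Jan 2023) = 633.07×6 + 6.78×15 + 39.25×31 = 3798.42 + 101.7 + 1216.75 = 5116.87
ΣP(Jan 2023)·Q(Jan 2023) = 610.04×6 + 9.32×15 + 42.98×31 = 3660.24 + 139.8 + 1332.38 = 5132.42
Index = 5116.87 / 5132.42 × 100 = 99.6970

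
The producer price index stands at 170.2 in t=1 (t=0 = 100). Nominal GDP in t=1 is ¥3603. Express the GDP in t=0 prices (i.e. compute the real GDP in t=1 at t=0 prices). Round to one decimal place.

2116.9

Real = Nominal ÷ (Index/100) = 3603 ÷ (170.2/100)
     = 3603 ÷ 1.702 = 2116.9213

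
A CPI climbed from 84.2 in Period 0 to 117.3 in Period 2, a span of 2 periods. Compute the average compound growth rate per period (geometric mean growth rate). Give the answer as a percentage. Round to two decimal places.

18.03%

Growth factor = (117.3/84.2)^(1/2) = (1.393112)^(1/2) = 1.180302
Growth rate = 1.180302 − 1 = 0.180302 = 18.0302%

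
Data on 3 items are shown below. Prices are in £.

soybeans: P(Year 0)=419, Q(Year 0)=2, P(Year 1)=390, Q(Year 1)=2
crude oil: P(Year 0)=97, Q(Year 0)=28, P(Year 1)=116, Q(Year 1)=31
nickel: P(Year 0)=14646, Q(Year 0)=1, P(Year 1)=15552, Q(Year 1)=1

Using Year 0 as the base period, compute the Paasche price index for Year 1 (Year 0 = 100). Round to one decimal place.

Paasche price index uses current-period quantities as weights.
ΣP(Year 1)·Q(Year 1) = 390×2 + 116×31 + 15552×1 = 780 + 3596 + 15552 = 19928
ΣP(Year 0)·Q(Year 1) = 419×2 + 97×31 + 14646×1 = 838 + 3007 + 14646 = 18491
Index = 19928 / 18491 × 100 = 107.7713

107.8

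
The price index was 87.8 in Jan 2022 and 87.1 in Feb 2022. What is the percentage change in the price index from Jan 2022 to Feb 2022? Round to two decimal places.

Change = (87.1 − 87.8) / 87.8 × 100
       = -0.7 / 87.8 × 100 = -0.7973%

-0.80%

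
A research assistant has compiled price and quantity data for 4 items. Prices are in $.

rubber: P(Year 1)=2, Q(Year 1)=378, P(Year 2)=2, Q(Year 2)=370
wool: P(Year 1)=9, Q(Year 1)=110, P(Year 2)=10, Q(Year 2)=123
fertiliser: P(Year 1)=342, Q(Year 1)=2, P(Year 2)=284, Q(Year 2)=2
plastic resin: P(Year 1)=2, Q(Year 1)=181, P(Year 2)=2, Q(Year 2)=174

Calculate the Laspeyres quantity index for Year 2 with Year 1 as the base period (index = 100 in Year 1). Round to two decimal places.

Laspeyres quantity index uses base-period prices as weights.
ΣP(Year 1)·Q(Year 2) = 2×370 + 9×123 + 342×2 + 2×174 = 740 + 1107 + 684 + 348 = 2879
ΣP(Year 1)·Q(Year 1) = 2×378 + 9×110 + 342×2 + 2×181 = 756 + 990 + 684 + 362 = 2792
Index = 2879 / 2792 × 100 = 103.1160

103.12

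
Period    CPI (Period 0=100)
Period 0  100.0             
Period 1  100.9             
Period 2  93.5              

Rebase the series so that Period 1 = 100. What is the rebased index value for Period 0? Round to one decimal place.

Rebased(Period 0) = 100.0 / 100.9 × 100 = 99.1080

99.1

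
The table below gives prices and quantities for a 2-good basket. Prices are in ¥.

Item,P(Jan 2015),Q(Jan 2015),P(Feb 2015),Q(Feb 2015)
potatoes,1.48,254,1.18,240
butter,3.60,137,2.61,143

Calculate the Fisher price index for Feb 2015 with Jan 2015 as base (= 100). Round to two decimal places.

Laspeyres component (base-period weights):
ΣP(Feb 2015)Q(Jan 2015) = 1.18×254 + 2.61×137 = 299.72 + 357.57 = 657.29
ΣP(Jan 2015)Q(Jan 2015) = 1.48×254 + 3.60×137 = 375.92 + 493.2 = 869.12
L = 657.29 / 869.12 × 100 = 75.6271
Paasche component (current-period weights):
ΣP(Feb 2015)Q(Feb 2015) = 1.18×240 + 2.61×143 = 283.2 + 373.23 = 656.43
ΣP(Jan 2015)Q(Feb 2015) = 1.48×240 + 3.60×143 = 355.2 + 514.8 = 870
P = 656.43 / 870 × 100 = 75.4517
Fisher = √(L × P) = √(75.6271 × 75.4517) = 75.5393

75.54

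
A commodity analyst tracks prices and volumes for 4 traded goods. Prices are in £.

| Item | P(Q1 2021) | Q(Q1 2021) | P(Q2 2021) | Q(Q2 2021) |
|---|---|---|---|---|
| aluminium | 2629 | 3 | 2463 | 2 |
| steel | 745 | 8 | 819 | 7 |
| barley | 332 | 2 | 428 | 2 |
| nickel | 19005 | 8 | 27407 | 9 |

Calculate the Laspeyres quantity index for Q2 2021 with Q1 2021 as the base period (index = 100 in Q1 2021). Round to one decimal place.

109.4

Laspeyres quantity index uses base-period prices as weights.
ΣP(Q1 2021)·Q(Q2 2021) = 2629×2 + 745×7 + 332×2 + 19005×9 = 5258 + 5215 + 664 + 171045 = 182182
ΣP(Q1 2021)·Q(Q1 2021) = 2629×3 + 745×8 + 332×2 + 19005×8 = 7887 + 5960 + 664 + 152040 = 166551
Index = 182182 / 166551 × 100 = 109.3851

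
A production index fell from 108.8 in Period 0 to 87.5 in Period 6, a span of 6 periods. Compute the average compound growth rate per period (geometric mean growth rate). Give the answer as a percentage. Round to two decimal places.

-3.57%

Growth factor = (87.5/108.8)^(1/6) = (0.804228)^(1/6) = 0.964339
Growth rate = 0.964339 − 1 = -0.035661 = -3.5661%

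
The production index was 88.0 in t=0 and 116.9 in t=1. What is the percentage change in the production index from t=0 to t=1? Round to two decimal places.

32.84%

Change = (116.9 − 88.0) / 88.0 × 100
       = 28.9 / 88.0 × 100 = 32.8409%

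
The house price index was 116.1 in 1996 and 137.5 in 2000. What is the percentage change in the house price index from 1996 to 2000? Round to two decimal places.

Change = (137.5 − 116.1) / 116.1 × 100
       = 21.4 / 116.1 × 100 = 18.4324%

18.43%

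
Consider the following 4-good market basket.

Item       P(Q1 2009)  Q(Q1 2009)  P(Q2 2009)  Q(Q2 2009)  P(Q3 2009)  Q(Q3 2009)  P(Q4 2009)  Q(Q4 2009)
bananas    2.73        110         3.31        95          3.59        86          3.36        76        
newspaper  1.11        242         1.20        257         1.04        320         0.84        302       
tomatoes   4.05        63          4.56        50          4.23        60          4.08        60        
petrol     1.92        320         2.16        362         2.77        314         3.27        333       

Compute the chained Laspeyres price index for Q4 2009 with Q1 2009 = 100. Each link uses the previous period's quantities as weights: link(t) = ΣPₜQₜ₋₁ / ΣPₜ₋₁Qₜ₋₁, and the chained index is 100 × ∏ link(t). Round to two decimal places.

131.33

Link Q1 2009→Q2 2009:
ΣP(Q2 2009)Q(Q1 2009) = 3.31×110 + 1.20×242 + 4.56×63 + 2.16×320 = 364.1 + 290.4 + 287.28 + 691.2 = 1632.98
ΣP(Q1 2009)Q(Q1 2009) = 2.73×110 + 1.11×242 + 4.05×63 + 1.92×320 = 300.3 + 268.62 + 255.15 + 614.4 = 1438.47
link = 1632.98/1438.47 = 1.135220
Link Q2 2009→Q3 2009:
ΣP(Q3 2009)Q(Q2 2009) = 3.59×95 + 1.04×257 + 4.23×50 + 2.77×362 = 341.05 + 267.28 + 211.5 + 1002.74 = 1822.57
ΣP(Q2 2009)Q(Q2 2009) = 3.31×95 + 1.20×257 + 4.56×50 + 2.16×362 = 314.45 + 308.4 + 228 + 781.92 = 1632.77
link = 1822.57/1632.77 = 1.116244
Link Q3 2009→Q4 2009:
ΣP(Q4 2009)Q(Q3 2009) = 3.36×86 + 0.84×320 + 4.08×60 + 3.27×314 = 288.96 + 268.8 + 244.8 + 1026.78 = 1829.34
ΣP(Q3 2009)Q(Q3 2009) = 3.59×86 + 1.04×320 + 4.23×60 + 2.77×314 = 308.74 + 332.8 + 253.8 + 869.78 = 1765.12
link = 1829.34/1765.12 = 1.036383
Chained index = 100 × 1.135220 × 1.116244 × 1.036383 = 131.3286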